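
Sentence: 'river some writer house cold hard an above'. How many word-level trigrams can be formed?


Word trigrams from [8] words:
  Trigram 1: (river some writer)
  Trigram 2: (some writer house)
  Trigram 3: (writer house cold)
  Trigram 4: (house cold hard)
  Trigram 5: (cold hard an)
  Trigram 6: (hard an above)
Total word trigrams: 8 - 2 = 6

6


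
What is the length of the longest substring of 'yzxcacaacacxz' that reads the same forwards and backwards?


Scanning 'yzxcacaacacxz' for palindromic substrings.
Substring at positions 1-12: 'zxcacaacacxz'.
Check: reverse('zxcacaacacxz') = 'zxcacaacacxz' -> palindrome confirmed.
Neighbouring characters ('y' / '-') break symmetry, so it cannot extend further.
No longer palindromic substring exists; longest length = 12

12


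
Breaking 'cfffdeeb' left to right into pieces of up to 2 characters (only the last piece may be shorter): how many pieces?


'cfffdeeb' has 8 characters.
Chunking with max size 2:
  Chunk 1: 'cf' (positions 0-1)
  Chunk 2: 'ff' (positions 2-3)
  Chunk 3: 'de' (positions 4-5)
  Chunk 4: 'eb' (positions 6-7)
Total chunks: ceil(8 / 2) = 4

4


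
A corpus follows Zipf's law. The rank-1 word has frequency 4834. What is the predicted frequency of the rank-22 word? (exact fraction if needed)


Zipf's law: freq(rank) = f1 / rank
f1 = 4834, rank = 22
freq = 4834 / 22
GCD(4834, 22) = 2
Simplified: 2417/11

2417/11


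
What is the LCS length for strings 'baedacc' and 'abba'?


DP table for LCS of 'baedacc' and 'abba':
       a  b  b  a
    0  0  0  0  0
  b 0  0  1  1  1
  a 0  1  1  1  2
  e 0  1  1  1  2
  d 0  1  1  1  2
  a 0  1  1  1  2
  c 0  1  1  1  2
  c 0  1  1  1  2
LCS: 'ba'
LCS length = 2

2


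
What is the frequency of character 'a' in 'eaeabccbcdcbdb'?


Scanning 'eaeabccbcdcbdb' for 'a':
  Position 1: 'a' -> MATCH (count: 1)
  Position 3: 'a' -> MATCH (count: 2)
Total occurrences of 'a': 2

2


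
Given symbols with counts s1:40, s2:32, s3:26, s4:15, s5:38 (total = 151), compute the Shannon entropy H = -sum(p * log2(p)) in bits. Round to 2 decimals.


Computing entropy H = -sum(p_i * log2(p_i)):
  s1: p = 40/151 = 0.2649, -p*log2(p) = 0.5077
  s2: p = 32/151 = 0.2119, -p*log2(p) = 0.4744
  s3: p = 26/151 = 0.1722, -p*log2(p) = 0.4370
  s4: p = 15/151 = 0.0993, -p*log2(p) = 0.3309
  s5: p = 38/151 = 0.2517, -p*log2(p) = 0.5009
H = sum of terms = 2.2509
Rounded to 2 decimals: 2.25

2.25


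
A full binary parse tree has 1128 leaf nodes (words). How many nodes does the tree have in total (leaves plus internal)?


Leaf nodes (terminals): 1128
Internal nodes = n - 1 = 1128 - 1 = 1127
Total = leaves + internal = 1128 + 1127 = 2255

2255


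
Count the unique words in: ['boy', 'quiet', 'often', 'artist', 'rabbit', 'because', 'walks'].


Listing all tokens and tracking unique types:
  Token 1: 'boy' -> NEW (unique so far: 1)
  Token 2: 'quiet' -> NEW (unique so far: 2)
  Token 3: 'often' -> NEW (unique so far: 3)
  Token 4: 'artist' -> NEW (unique so far: 4)
  Token 5: 'rabbit' -> NEW (unique so far: 5)
  Token 6: 'because' -> NEW (unique so far: 6)
  Token 7: 'walks' -> NEW (unique so far: 7)
Unique types: ('artist', 'because', 'boy', 'often', 'quiet', 'rabbit', 'walks')
Vocabulary size: 7

7


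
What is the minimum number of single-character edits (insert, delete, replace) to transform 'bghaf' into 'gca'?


Building DP table for s1='bghaf' (len 5) and s2='gca' (len 3):
       g  c  a
    0  1  2  3
  b 1  1  2  3
  g 2  1  2  3
  h 3  2  2  3
  a 4  3  3  2
  f 5  4  4  3
Edit distance = dp[5][3] = 3

3


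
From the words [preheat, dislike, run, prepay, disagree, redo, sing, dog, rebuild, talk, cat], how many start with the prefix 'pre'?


Checking each word for prefix 'pre':
  'preheat' -> YES, starts with 'pre' (count: 1)
  'dislike' -> no (count: 1)
  'run' -> no (count: 1)
  'prepay' -> YES, starts with 'pre' (count: 2)
  'disagree' -> no (count: 2)
  'redo' -> no (count: 2)
  'sing' -> no (count: 2)
  'dog' -> no (count: 2)
  'rebuild' -> no (count: 2)
  'talk' -> no (count: 2)
  'cat' -> no (count: 2)
Total with prefix 'pre': 2

2


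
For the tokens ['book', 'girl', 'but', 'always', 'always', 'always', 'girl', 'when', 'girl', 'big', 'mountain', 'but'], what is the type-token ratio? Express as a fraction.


Tokens: 12
Unique types: ('always', 'big', 'book', 'but', 'girl', 'mountain', 'when') = 7
TTR = 7/12
Already in lowest terms.

7/12


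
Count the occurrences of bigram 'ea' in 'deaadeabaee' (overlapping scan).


Scanning 'deaadeabaee' for bigram 'ea':
  Position 0: 'de' -> no
  Position 1: 'ea' -> MATCH
  Position 2: 'aa' -> no
  Position 3: 'ad' -> no
  Position 4: 'de' -> no
  Position 5: 'ea' -> MATCH
  Position 6: 'ab' -> no
  Position 7: 'ba' -> no
  Position 8: 'ae' -> no
  Position 9: 'ee' -> no
Total matches: 2

2


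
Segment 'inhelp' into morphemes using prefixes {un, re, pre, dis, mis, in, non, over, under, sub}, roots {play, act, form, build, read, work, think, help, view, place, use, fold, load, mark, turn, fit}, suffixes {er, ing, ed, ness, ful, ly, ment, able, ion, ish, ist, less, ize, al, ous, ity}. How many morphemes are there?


Segmenting 'inhelp' against the inventory:
  'in' -> prefix (morpheme 1)
  'help' -> root (morpheme 2)
Total morphemes: 2

2


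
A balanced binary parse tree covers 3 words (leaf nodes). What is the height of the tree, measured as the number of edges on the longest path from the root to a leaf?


In a balanced binary tree with n leaves the deepest leaf is ceil(log2(n)) edges below the root.
log2(3) = 1.5850
ceil(1.5850) = 2
height (edges) = 2

2


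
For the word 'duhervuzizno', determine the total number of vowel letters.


Scanning each character of 'duhervuzizno':
  Position 1: 'd' -> consonant (running count: 0)
  Position 2: 'u' -> vowel (running count: 1)
  Position 3: 'h' -> consonant (running count: 1)
  Position 4: 'e' -> vowel (running count: 2)
  Position 5: 'r' -> consonant (running count: 2)
  Position 6: 'v' -> consonant (running count: 2)
  Position 7: 'u' -> vowel (running count: 3)
  Position 8: 'z' -> consonant (running count: 3)
  Position 9: 'i' -> vowel (running count: 4)
  Position 10: 'z' -> consonant (running count: 4)
  Position 11: 'n' -> consonant (running count: 4)
  Position 12: 'o' -> vowel (running count: 5)
Total vowels: 5

5


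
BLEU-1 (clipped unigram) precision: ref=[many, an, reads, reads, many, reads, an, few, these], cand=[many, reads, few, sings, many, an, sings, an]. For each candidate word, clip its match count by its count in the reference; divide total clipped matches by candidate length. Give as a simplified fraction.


Reference word counts: {'an': 2, 'few': 1, 'many': 2, 'reads': 3, 'these': 1}
Checking each candidate word (with clipping):
  'many' -> in reference (ref count 2, used 1/2) -> match (matches: 1)
  'reads' -> in reference (ref count 3, used 1/3) -> match (matches: 2)
  'few' -> in reference (ref count 1, used 1/1) -> match (matches: 3)
  'sings' -> not in reference -> no match (matches: 3)
  'many' -> in reference (ref count 2, used 2/2) -> match (matches: 4)
  'an' -> in reference (ref count 2, used 1/2) -> match (matches: 5)
  'sings' -> not in reference -> no match (matches: 5)
  'an' -> in reference (ref count 2, used 2/2) -> match (matches: 6)
Clipped matches: 6, Candidate length: 8
Precision = 6/8 = 3/4

3/4


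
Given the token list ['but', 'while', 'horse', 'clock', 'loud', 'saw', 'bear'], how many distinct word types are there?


Listing all tokens and tracking unique types:
  Token 1: 'but' -> NEW (unique so far: 1)
  Token 2: 'while' -> NEW (unique so far: 2)
  Token 3: 'horse' -> NEW (unique so far: 3)
  Token 4: 'clock' -> NEW (unique so far: 4)
  Token 5: 'loud' -> NEW (unique so far: 5)
  Token 6: 'saw' -> NEW (unique so far: 6)
  Token 7: 'bear' -> NEW (unique so far: 7)
Unique types: ('bear', 'but', 'clock', 'horse', 'loud', 'saw', 'while')
Vocabulary size: 7

7


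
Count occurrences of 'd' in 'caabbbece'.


Scanning 'caabbbece' for 'd':
  No matches found.
Total occurrences of 'd': 0

0


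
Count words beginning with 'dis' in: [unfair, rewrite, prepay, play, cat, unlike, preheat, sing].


Checking each word for prefix 'dis':
  'unfair' -> no (count: 0)
  'rewrite' -> no (count: 0)
  'prepay' -> no (count: 0)
  'play' -> no (count: 0)
  'cat' -> no (count: 0)
  'unlike' -> no (count: 0)
  'preheat' -> no (count: 0)
  'sing' -> no (count: 0)
Total with prefix 'dis': 0

0


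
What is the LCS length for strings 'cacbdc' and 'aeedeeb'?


DP table for LCS of 'cacbdc' and 'aeedeeb':
       a  e  e  d  e  e  b
    0  0  0  0  0  0  0  0
  c 0  0  0  0  0  0  0  0
  a 0  1  1  1  1  1  1  1
  c 0  1  1  1  1  1  1  1
  b 0  1  1  1  1  1  1  2
  d 0  1  1  1  2  2  2  2
  c 0  1  1  1  2  2  2  2
LCS: 'ab'
LCS length = 2

2


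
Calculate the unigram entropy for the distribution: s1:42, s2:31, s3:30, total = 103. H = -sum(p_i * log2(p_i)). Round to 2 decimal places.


Computing entropy H = -sum(p_i * log2(p_i)):
  s1: p = 42/103 = 0.4078, -p*log2(p) = 0.5277
  s2: p = 31/103 = 0.3010, -p*log2(p) = 0.5214
  s3: p = 30/103 = 0.2913, -p*log2(p) = 0.5183
H = sum of terms = 1.5674
Rounded to 2 decimals: 1.57

1.57


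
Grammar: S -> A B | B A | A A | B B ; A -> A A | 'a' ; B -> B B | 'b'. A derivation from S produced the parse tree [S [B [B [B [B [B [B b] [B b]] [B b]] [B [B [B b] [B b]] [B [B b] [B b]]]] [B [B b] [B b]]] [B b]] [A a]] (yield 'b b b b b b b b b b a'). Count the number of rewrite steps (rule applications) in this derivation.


Every bracketed nonterminal node [X ...] in the tree is produced by exactly one rule application.
Reading the tree off as a leftmost derivation:
  Step 1: S  =>  B A   (applied S -> B A)
  Step 2: B A  =>  B B A   (applied B -> B B)
  Step 3: B B A  =>  B B B A   (applied B -> B B)
  Step 4: B B B A  =>  B B B B A   (applied B -> B B)
  Step 5: B B B B A  =>  B B B B B A   (applied B -> B B)
  Step 6: B B B B B A  =>  B B B B B B A   (applied B -> B B)
  Step 7: B B B B B B A  =>  b B B B B B A   (applied B -> b)
  Step 8: b B B B B B A  =>  b b B B B B A   (applied B -> b)
  Step 9: b b B B B B A  =>  b b b B B B A   (applied B -> b)
  Step 10: b b b B B B A  =>  b b b B B B B A   (applied B -> B B)
  Step 11: b b b B B B B A  =>  b b b B B B B B A   (applied B -> B B)
  Step 12: b b b B B B B B A  =>  b b b b B B B B A   (applied B -> b)
  Step 13: b b b b B B B B A  =>  b b b b b B B B A   (applied B -> b)
  Step 14: b b b b b B B B A  =>  b b b b b B B B B A   (applied B -> B B)
  Step 15: b b b b b B B B B A  =>  b b b b b b B B B A   (applied B -> b)
  Step 16: b b b b b b B B B A  =>  b b b b b b b B B A   (applied B -> b)
  Step 17: b b b b b b b B B A  =>  b b b b b b b B B B A   (applied B -> B B)
  Step 18: b b b b b b b B B B A  =>  b b b b b b b b B B A   (applied B -> b)
  Step 19: b b b b b b b b B B A  =>  b b b b b b b b b B A   (applied B -> b)
  Step 20: b b b b b b b b b B A  =>  b b b b b b b b b b A   (applied B -> b)
  Step 21: b b b b b b b b b b A  =>  b b b b b b b b b b a   (applied A -> a)
Final yield: b b b b b b b b b b a
Total rewrite steps: 21

21


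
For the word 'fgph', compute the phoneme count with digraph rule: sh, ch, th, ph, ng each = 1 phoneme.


Parsing 'fgph' greedily, digraphs first:
  'f' -> consonant phoneme (phonemes so far: 1)
  'g' -> consonant phoneme (phonemes so far: 2)
  'ph' -> digraph (1 consonant phoneme) (phonemes so far: 3)
Total phonemes: 3

3


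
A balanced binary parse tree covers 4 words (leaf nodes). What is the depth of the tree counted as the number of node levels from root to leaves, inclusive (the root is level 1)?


In a balanced binary tree with n leaves the deepest leaf is ceil(log2(n)) edges below the root,
so counting node levels inclusive of root and leaves gives ceil(log2(n)) + 1 levels.
log2(4) = 2.0000
ceil(2.0000) = 2
levels = 2 + 1 = 3

3


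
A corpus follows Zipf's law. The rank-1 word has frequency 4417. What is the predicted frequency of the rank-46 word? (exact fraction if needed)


Zipf's law: freq(rank) = f1 / rank
f1 = 4417, rank = 46
freq = 4417 / 46
GCD(4417, 46) = 1
Simplified: 4417/46

4417/46


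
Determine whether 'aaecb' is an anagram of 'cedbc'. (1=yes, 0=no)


Sort characters of 'aaecb': 'aabce'
Sort characters of 'cedbc': 'bccde'
Sorted forms differ -> they are NOT anagrams
Result: 0

0


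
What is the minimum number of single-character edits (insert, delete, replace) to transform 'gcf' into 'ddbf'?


Building DP table for s1='gcf' (len 3) and s2='ddbf' (len 4):
       d  d  b  f
    0  1  2  3  4
  g 1  1  2  3  4
  c 2  2  2  3  4
  f 3  3  3  3  3
Edit distance = dp[3][4] = 3

3


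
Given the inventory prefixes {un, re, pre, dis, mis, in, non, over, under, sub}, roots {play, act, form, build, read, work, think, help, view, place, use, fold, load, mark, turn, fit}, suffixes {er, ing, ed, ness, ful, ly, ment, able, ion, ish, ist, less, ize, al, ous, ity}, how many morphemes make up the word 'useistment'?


Segmenting 'useistment' against the inventory:
  'use' -> root (morpheme 1)
  'ist' -> suffix (morpheme 2)
  'ment' -> suffix (morpheme 3)
Total morphemes: 3

3


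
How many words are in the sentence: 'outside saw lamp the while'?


Counting words by splitting on spaces:
  Word 1: 'outside'
  Word 2: 'saw'
  Word 3: 'lamp'
  Word 4: 'the'
  Word 5: 'while'
Total words: 5

5


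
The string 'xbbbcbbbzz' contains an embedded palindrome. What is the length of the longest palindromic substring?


Scanning 'xbbbcbbbzz' for palindromic substrings.
Substring at positions 1-7: 'bbbcbbb'.
Check: reverse('bbbcbbb') = 'bbbcbbb' -> palindrome confirmed.
Neighbouring characters ('x' / 'z') break symmetry, so it cannot extend further.
No longer palindromic substring exists; longest length = 7

7


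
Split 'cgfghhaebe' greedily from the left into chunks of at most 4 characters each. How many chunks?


'cgfghhaebe' has 10 characters.
Chunking with max size 4:
  Chunk 1: 'cgfg' (positions 0-3)
  Chunk 2: 'hhae' (positions 4-7)
  Chunk 3: 'be' (positions 8-9)
Total chunks: ceil(10 / 4) = 3

3


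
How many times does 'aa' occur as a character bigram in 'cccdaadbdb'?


Scanning 'cccdaadbdb' for bigram 'aa':
  Position 0: 'cc' -> no
  Position 1: 'cc' -> no
  Position 2: 'cd' -> no
  Position 3: 'da' -> no
  Position 4: 'aa' -> MATCH
  Position 5: 'ad' -> no
  Position 6: 'db' -> no
  Position 7: 'bd' -> no
  Position 8: 'db' -> no
Total matches: 1

1


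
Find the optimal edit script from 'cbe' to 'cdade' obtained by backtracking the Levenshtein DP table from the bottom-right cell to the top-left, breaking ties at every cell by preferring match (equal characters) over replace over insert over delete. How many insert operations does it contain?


Edit distance = 3. Backtracking from cell (3, 5) with preference match > replace > insert > delete,
then listing the resulting alignment 'cbe' -> 'cdade' left to right:
  Step 1: keep 'c'
  Step 2: insert 'd' [insertion #1]
  Step 3: insert 'a' [insertion #2]
  Step 4: replace b->d
  Step 5: keep 'e'
Total insertions: 2

2


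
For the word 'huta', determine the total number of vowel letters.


Scanning each character of 'huta':
  Position 1: 'h' -> consonant (running count: 0)
  Position 2: 'u' -> vowel (running count: 1)
  Position 3: 't' -> consonant (running count: 1)
  Position 4: 'a' -> vowel (running count: 2)
Total vowels: 2

2


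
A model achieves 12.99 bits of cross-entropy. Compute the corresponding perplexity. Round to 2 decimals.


Perplexity formula: PP = 2^H
H = 12.99
PP = 2^12.99
Decompose: 2^12.99 = 2^12 * 2^0.99
2^12 = 4096, 2^0.99 ~ 1.9861850
PP ~ 4096 * 1.9861850 = 8135.4137600
Rounded to 2 decimals: 8135.41

8135.41


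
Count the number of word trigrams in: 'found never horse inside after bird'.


Word trigrams from [6] words:
  Trigram 1: (found never horse)
  Trigram 2: (never horse inside)
  Trigram 3: (horse inside after)
  Trigram 4: (inside after bird)
Total word trigrams: 6 - 2 = 4

4


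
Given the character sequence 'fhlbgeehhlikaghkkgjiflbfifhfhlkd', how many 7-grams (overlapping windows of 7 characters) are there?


String 'fhlbgeehhlikaghkkgjiflbfifhfhlkd' has length L = 32.
Number of overlapping n-grams = L - n + 1
Substituting: 32 - 7 + 1 = 26

26


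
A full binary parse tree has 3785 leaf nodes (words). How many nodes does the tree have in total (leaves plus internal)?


Leaf nodes (terminals): 3785
Internal nodes = n - 1 = 3785 - 1 = 3784
Total = leaves + internal = 3785 + 3784 = 7569

7569


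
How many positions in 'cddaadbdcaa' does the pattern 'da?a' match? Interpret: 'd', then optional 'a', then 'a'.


Pattern: da?a means 'd', then optional 'a', then 'a'.
Scanning 'cddaadbdcaa' position-by-position:
  Pos 0: window 'cdd' -> no
  Pos 1: window 'dda' -> no
  Pos 2: window 'daa' -> MATCH
  Pos 3: window 'aad' -> no
  Pos 4: window 'adb' -> no
  Pos 5: window 'dbd' -> no
  Pos 6: window 'bdc' -> no
  Pos 7: window 'dca' -> no
  Pos 8: window 'caa' -> no
  Pos 9: window 'aa' -> no
  Pos 10: window 'a' -> no
Total matches: 1

1


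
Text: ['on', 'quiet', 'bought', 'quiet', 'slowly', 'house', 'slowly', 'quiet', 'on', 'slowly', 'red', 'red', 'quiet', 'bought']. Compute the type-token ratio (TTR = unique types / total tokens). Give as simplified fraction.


Tokens: 14
Unique types: ('bought', 'house', 'on', 'quiet', 'red', 'slowly') = 6
TTR = 6/14
Simplify: divide both by 2 -> 3/7
TTR = 3/7

3/7


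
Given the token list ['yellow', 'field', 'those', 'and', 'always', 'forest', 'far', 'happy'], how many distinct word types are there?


Listing all tokens and tracking unique types:
  Token 1: 'yellow' -> NEW (unique so far: 1)
  Token 2: 'field' -> NEW (unique so far: 2)
  Token 3: 'those' -> NEW (unique so far: 3)
  Token 4: 'and' -> NEW (unique so far: 4)
  Token 5: 'always' -> NEW (unique so far: 5)
  Token 6: 'forest' -> NEW (unique so far: 6)
  Token 7: 'far' -> NEW (unique so far: 7)
  Token 8: 'happy' -> NEW (unique so far: 8)
Unique types: ('always', 'and', 'far', 'field', 'forest', 'happy', 'those', 'yellow')
Vocabulary size: 8

8


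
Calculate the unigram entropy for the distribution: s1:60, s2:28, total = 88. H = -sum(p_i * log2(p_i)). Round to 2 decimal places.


Computing entropy H = -sum(p_i * log2(p_i)):
  s1: p = 60/88 = 0.6818, -p*log2(p) = 0.3767
  s2: p = 28/88 = 0.3182, -p*log2(p) = 0.5257
H = sum of terms = 0.9024
Rounded to 2 decimals: 0.90

0.90


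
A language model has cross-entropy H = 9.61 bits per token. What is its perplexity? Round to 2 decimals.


Perplexity formula: PP = 2^H
H = 9.61
PP = 2^9.61
Decompose: 2^9.61 = 2^9 * 2^0.61
2^9 = 512, 2^0.61 ~ 1.5262592
PP ~ 512 * 1.5262592 = 781.4447104
Rounded to 2 decimals: 781.44

781.44


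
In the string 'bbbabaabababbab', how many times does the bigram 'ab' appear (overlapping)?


Scanning 'bbbabaabababbab' for bigram 'ab':
  Position 0: 'bb' -> no
  Position 1: 'bb' -> no
  Position 2: 'ba' -> no
  Position 3: 'ab' -> MATCH
  Position 4: 'ba' -> no
  Position 5: 'aa' -> no
  Position 6: 'ab' -> MATCH
  Position 7: 'ba' -> no
  Position 8: 'ab' -> MATCH
  Position 9: 'ba' -> no
  Position 10: 'ab' -> MATCH
  Position 11: 'bb' -> no
  Position 12: 'ba' -> no
  Position 13: 'ab' -> MATCH
Total matches: 5

5


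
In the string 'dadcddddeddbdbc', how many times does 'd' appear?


Scanning 'dadcddddeddbdbc' for 'd':
  Position 0: 'd' -> MATCH (count: 1)
  Position 2: 'd' -> MATCH (count: 2)
  Position 4: 'd' -> MATCH (count: 3)
  Position 5: 'd' -> MATCH (count: 4)
  Position 6: 'd' -> MATCH (count: 5)
  Position 7: 'd' -> MATCH (count: 6)
  Position 9: 'd' -> MATCH (count: 7)
  Position 10: 'd' -> MATCH (count: 8)
  Position 12: 'd' -> MATCH (count: 9)
Total occurrences of 'd': 9

9


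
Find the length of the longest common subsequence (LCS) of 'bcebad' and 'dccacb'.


DP table for LCS of 'bcebad' and 'dccacb':
       d  c  c  a  c  b
    0  0  0  0  0  0  0
  b 0  0  0  0  0  0  1
  c 0  0  1  1  1  1  1
  e 0  0  1  1  1  1  1
  b 0  0  1  1  1  1  2
  a 0  0  1  1  2  2  2
  d 0  1  1  1  2  2  2
LCS: 'cb'
LCS length = 2

2


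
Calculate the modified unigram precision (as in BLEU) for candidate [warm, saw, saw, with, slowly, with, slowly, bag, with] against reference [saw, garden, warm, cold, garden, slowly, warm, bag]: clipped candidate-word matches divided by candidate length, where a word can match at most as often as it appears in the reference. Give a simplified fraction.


Reference word counts: {'bag': 1, 'cold': 1, 'garden': 2, 'saw': 1, 'slowly': 1, 'warm': 2}
Checking each candidate word (with clipping):
  'warm' -> in reference (ref count 2, used 1/2) -> match (matches: 1)
  'saw' -> in reference (ref count 1, used 1/1) -> match (matches: 2)
  'saw' -> ref count 1 already used up (1/1) -> clipped, no match (matches: 2)
  'with' -> not in reference -> no match (matches: 2)
  'slowly' -> in reference (ref count 1, used 1/1) -> match (matches: 3)
  'with' -> not in reference -> no match (matches: 3)
  'slowly' -> ref count 1 already used up (1/1) -> clipped, no match (matches: 3)
  'bag' -> in reference (ref count 1, used 1/1) -> match (matches: 4)
  'with' -> not in reference -> no match (matches: 4)
Clipped matches: 4, Candidate length: 9
Precision = 4/9

4/9


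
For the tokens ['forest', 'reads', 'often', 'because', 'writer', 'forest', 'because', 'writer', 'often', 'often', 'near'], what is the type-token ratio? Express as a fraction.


Tokens: 11
Unique types: ('because', 'forest', 'near', 'often', 'reads', 'writer') = 6
TTR = 6/11
Already in lowest terms.

6/11


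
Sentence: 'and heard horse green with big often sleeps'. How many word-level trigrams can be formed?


Word trigrams from [8] words:
  Trigram 1: (and heard horse)
  Trigram 2: (heard horse green)
  Trigram 3: (horse green with)
  Trigram 4: (green with big)
  Trigram 5: (with big often)
  Trigram 6: (big often sleeps)
Total word trigrams: 8 - 2 = 6

6


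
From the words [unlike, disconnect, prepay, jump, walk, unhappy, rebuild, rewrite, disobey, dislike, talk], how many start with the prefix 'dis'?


Checking each word for prefix 'dis':
  'unlike' -> no (count: 0)
  'disconnect' -> YES, starts with 'dis' (count: 1)
  'prepay' -> no (count: 1)
  'jump' -> no (count: 1)
  'walk' -> no (count: 1)
  'unhappy' -> no (count: 1)
  'rebuild' -> no (count: 1)
  'rewrite' -> no (count: 1)
  'disobey' -> YES, starts with 'dis' (count: 2)
  'dislike' -> YES, starts with 'dis' (count: 3)
  'talk' -> no (count: 3)
Total with prefix 'dis': 3

3


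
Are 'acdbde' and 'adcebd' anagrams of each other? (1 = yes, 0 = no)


Sort characters of 'acdbde': 'abcdde'
Sort characters of 'adcebd': 'abcdde'
Sorted forms match -> they ARE anagrams
Result: 1

1


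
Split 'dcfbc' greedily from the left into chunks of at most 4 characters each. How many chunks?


'dcfbc' has 5 characters.
Chunking with max size 4:
  Chunk 1: 'dcfb' (positions 0-3)
  Chunk 2: 'c' (positions 4-4)
Total chunks: ceil(5 / 4) = 2

2


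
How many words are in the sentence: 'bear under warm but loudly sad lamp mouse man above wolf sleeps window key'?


Counting words by splitting on spaces:
  Word 1: 'bear'
  Word 2: 'under'
  Word 3: 'warm'
  Word 4: 'but'
  Word 5: 'loudly'
  Word 6: 'sad'
  Word 7: 'lamp'
  Word 8: 'mouse'
  Word 9: 'man'
  Word 10: 'above'
  Word 11: 'wolf'
  Word 12: 'sleeps'
  Word 13: 'window'
  Word 14: 'key'
Total words: 14

14


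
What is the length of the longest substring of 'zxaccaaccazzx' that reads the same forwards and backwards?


Scanning 'zxaccaaccazzx' for palindromic substrings.
Substring at positions 2-9: 'accaacca'.
Check: reverse('accaacca') = 'accaacca' -> palindrome confirmed.
Neighbouring characters ('x' / 'z') break symmetry, so it cannot extend further.
No longer palindromic substring exists; longest length = 8

8


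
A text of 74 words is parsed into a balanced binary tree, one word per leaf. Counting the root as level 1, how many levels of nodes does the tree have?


In a balanced binary tree with n leaves the deepest leaf is ceil(log2(n)) edges below the root,
so counting node levels inclusive of root and leaves gives ceil(log2(n)) + 1 levels.
log2(74) = 6.2095
ceil(6.2095) = 7
levels = 7 + 1 = 8

8


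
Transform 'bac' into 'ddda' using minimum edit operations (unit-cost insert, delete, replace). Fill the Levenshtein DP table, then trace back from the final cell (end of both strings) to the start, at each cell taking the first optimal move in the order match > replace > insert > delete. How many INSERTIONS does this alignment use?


Edit distance = 4. Backtracking from cell (3, 4) with preference match > replace > insert > delete,
then listing the resulting alignment 'bac' -> 'ddda' left to right:
  Step 1: insert 'd' [insertion #1]
  Step 2: replace b->d
  Step 3: replace a->d
  Step 4: replace c->a
Total insertions: 1

1


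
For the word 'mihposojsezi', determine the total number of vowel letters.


Scanning each character of 'mihposojsezi':
  Position 1: 'm' -> consonant (running count: 0)
  Position 2: 'i' -> vowel (running count: 1)
  Position 3: 'h' -> consonant (running count: 1)
  Position 4: 'p' -> consonant (running count: 1)
  Position 5: 'o' -> vowel (running count: 2)
  Position 6: 's' -> consonant (running count: 2)
  Position 7: 'o' -> vowel (running count: 3)
  Position 8: 'j' -> consonant (running count: 3)
  Position 9: 's' -> consonant (running count: 3)
  Position 10: 'e' -> vowel (running count: 4)
  Position 11: 'z' -> consonant (running count: 4)
  Position 12: 'i' -> vowel (running count: 5)
Total vowels: 5

5


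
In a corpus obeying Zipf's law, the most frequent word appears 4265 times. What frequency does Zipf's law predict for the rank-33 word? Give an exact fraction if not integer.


Zipf's law: freq(rank) = f1 / rank
f1 = 4265, rank = 33
freq = 4265 / 33
GCD(4265, 33) = 1
Simplified: 4265/33

4265/33


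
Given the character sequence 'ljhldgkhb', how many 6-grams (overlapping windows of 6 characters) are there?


String 'ljhldgkhb' has length L = 9.
Number of overlapping n-grams = L - n + 1
Substituting: 9 - 6 + 1 = 4

4


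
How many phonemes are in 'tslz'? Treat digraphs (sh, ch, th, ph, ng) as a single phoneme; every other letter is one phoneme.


Parsing 'tslz' greedily, digraphs first:
  't' -> consonant phoneme (phonemes so far: 1)
  's' -> consonant phoneme (phonemes so far: 2)
  'l' -> consonant phoneme (phonemes so far: 3)
  'z' -> consonant phoneme (phonemes so far: 4)
Total phonemes: 4

4


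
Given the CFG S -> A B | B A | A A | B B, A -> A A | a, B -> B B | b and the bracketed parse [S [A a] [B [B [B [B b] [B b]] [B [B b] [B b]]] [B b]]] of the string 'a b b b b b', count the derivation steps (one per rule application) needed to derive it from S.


Every bracketed nonterminal node [X ...] in the tree is produced by exactly one rule application.
Reading the tree off as a leftmost derivation:
  Step 1: S  =>  A B   (applied S -> A B)
  Step 2: A B  =>  a B   (applied A -> a)
  Step 3: a B  =>  a B B   (applied B -> B B)
  Step 4: a B B  =>  a B B B   (applied B -> B B)
  Step 5: a B B B  =>  a B B B B   (applied B -> B B)
  Step 6: a B B B B  =>  a b B B B   (applied B -> b)
  Step 7: a b B B B  =>  a b b B B   (applied B -> b)
  Step 8: a b b B B  =>  a b b B B B   (applied B -> B B)
  Step 9: a b b B B B  =>  a b b b B B   (applied B -> b)
  Step 10: a b b b B B  =>  a b b b b B   (applied B -> b)
  Step 11: a b b b b B  =>  a b b b b b   (applied B -> b)
Final yield: a b b b b b
Total rewrite steps: 11

11


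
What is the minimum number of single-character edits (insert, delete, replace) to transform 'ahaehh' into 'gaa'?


Building DP table for s1='ahaehh' (len 6) and s2='gaa' (len 3):
       g  a  a
    0  1  2  3
  a 1  1  1  2
  h 2  2  2  2
  a 3  3  2  2
  e 4  4  3  3
  h 5  5  4  4
  h 6  6  5  5
Edit distance = dp[6][3] = 5

5


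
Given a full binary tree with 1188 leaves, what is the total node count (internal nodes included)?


Leaf nodes (terminals): 1188
Internal nodes = n - 1 = 1188 - 1 = 1187
Total = leaves + internal = 1188 + 1187 = 2375

2375


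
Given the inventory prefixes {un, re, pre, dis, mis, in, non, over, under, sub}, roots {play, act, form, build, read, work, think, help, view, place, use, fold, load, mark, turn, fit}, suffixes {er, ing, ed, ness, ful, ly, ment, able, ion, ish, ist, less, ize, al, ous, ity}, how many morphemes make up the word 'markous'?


Segmenting 'markous' against the inventory:
  'mark' -> root (morpheme 1)
  'ous' -> suffix (morpheme 2)
Total morphemes: 2

2


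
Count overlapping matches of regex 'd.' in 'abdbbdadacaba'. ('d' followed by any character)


Pattern: d. means 'd' followed by any character.
Scanning 'abdbbdadacaba' position-by-position:
  Pos 0: window 'ab' -> no
  Pos 1: window 'bd' -> no
  Pos 2: window 'db' -> MATCH
  Pos 3: window 'bb' -> no
  Pos 4: window 'bd' -> no
  Pos 5: window 'da' -> MATCH
  Pos 6: window 'ad' -> no
  Pos 7: window 'da' -> MATCH
  Pos 8: window 'ac' -> no
  Pos 9: window 'ca' -> no
  Pos 10: window 'ab' -> no
  Pos 11: window 'ba' -> no
  Pos 12: window 'a' -> no
Total matches: 3

3


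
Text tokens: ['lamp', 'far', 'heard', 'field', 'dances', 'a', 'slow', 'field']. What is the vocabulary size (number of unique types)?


Listing all tokens and tracking unique types:
  Token 1: 'lamp' -> NEW (unique so far: 1)
  Token 2: 'far' -> NEW (unique so far: 2)
  Token 3: 'heard' -> NEW (unique so far: 3)
  Token 4: 'field' -> NEW (unique so far: 4)
  Token 5: 'dances' -> NEW (unique so far: 5)
  Token 6: 'a' -> NEW (unique so far: 6)
  Token 7: 'slow' -> NEW (unique so far: 7)
  Token 8: 'field' -> duplicate (unique so far: 7)
Unique types: ('a', 'dances', 'far', 'field', 'heard', 'lamp', 'slow')
Vocabulary size: 7

7


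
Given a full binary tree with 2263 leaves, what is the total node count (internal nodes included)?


Leaf nodes (terminals): 2263
Internal nodes = n - 1 = 2263 - 1 = 2262
Total = leaves + internal = 2263 + 2262 = 4525

4525


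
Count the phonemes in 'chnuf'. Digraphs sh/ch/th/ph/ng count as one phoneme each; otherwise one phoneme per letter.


Parsing 'chnuf' greedily, digraphs first:
  'ch' -> digraph (1 consonant phoneme) (phonemes so far: 1)
  'n' -> consonant phoneme (phonemes so far: 2)
  'u' -> vowel phoneme (phonemes so far: 3)
  'f' -> consonant phoneme (phonemes so far: 4)
Total phonemes: 4

4


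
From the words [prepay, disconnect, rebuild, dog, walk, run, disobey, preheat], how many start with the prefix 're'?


Checking each word for prefix 're':
  'prepay' -> no (count: 0)
  'disconnect' -> no (count: 0)
  'rebuild' -> YES, starts with 're' (count: 1)
  'dog' -> no (count: 1)
  'walk' -> no (count: 1)
  'run' -> no (count: 1)
  'disobey' -> no (count: 1)
  'preheat' -> no (count: 1)
Total with prefix 're': 1

1


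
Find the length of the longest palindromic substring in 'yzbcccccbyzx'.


Scanning 'yzbcccccbyzx' for palindromic substrings.
Substring at positions 2-8: 'bcccccb'.
Check: reverse('bcccccb') = 'bcccccb' -> palindrome confirmed.
Neighbouring characters ('z' / 'y') break symmetry, so it cannot extend further.
No longer palindromic substring exists; longest length = 7

7


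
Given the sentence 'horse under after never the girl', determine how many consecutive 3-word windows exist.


Word trigrams from [6] words:
  Trigram 1: (horse under after)
  Trigram 2: (under after never)
  Trigram 3: (after never the)
  Trigram 4: (never the girl)
Total word trigrams: 6 - 2 = 4

4


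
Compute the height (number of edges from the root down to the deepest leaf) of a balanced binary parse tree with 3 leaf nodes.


In a balanced binary tree with n leaves the deepest leaf is ceil(log2(n)) edges below the root.
log2(3) = 1.5850
ceil(1.5850) = 2
height (edges) = 2

2


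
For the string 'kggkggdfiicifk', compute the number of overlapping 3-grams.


String 'kggkggdfiicifk' has length L = 14.
Number of overlapping n-grams = L - n + 1
Substituting: 14 - 3 + 1 = 12

12


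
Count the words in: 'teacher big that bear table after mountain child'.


Counting words by splitting on spaces:
  Word 1: 'teacher'
  Word 2: 'big'
  Word 3: 'that'
  Word 4: 'bear'
  Word 5: 'table'
  Word 6: 'after'
  Word 7: 'mountain'
  Word 8: 'child'
Total words: 8

8


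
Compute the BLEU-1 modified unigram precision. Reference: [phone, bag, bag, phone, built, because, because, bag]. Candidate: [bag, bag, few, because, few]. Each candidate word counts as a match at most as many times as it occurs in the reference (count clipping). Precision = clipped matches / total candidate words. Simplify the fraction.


Reference word counts: {'bag': 3, 'because': 2, 'built': 1, 'phone': 2}
Checking each candidate word (with clipping):
  'bag' -> in reference (ref count 3, used 1/3) -> match (matches: 1)
  'bag' -> in reference (ref count 3, used 2/3) -> match (matches: 2)
  'few' -> not in reference -> no match (matches: 2)
  'because' -> in reference (ref count 2, used 1/2) -> match (matches: 3)
  'few' -> not in reference -> no match (matches: 3)
Clipped matches: 3, Candidate length: 5
Precision = 3/5

3/5


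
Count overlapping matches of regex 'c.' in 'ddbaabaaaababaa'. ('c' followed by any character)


Pattern: c. means 'c' followed by any character.
Scanning 'ddbaabaaaababaa' position-by-position:
  Pos 0: window 'dd' -> no
  Pos 1: window 'db' -> no
  Pos 2: window 'ba' -> no
  Pos 3: window 'aa' -> no
  Pos 4: window 'ab' -> no
  Pos 5: window 'ba' -> no
  Pos 6: window 'aa' -> no
  Pos 7: window 'aa' -> no
  Pos 8: window 'aa' -> no
  Pos 9: window 'ab' -> no
  Pos 10: window 'ba' -> no
  Pos 11: window 'ab' -> no
  Pos 12: window 'ba' -> no
  Pos 13: window 'aa' -> no
  Pos 14: window 'a' -> no
Total matches: 0

0


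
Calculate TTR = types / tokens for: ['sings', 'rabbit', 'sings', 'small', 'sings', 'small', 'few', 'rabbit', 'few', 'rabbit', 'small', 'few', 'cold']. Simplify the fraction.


Tokens: 13
Unique types: ('cold', 'few', 'rabbit', 'sings', 'small') = 5
TTR = 5/13
Already in lowest terms.

5/13


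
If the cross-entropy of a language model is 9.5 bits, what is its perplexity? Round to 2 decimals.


Perplexity formula: PP = 2^H
H = 9.5
PP = 2^9.5
Decompose: 2^9.5 = 2^9 * 2^0.5 = 2^9 * sqrt(2)
2^9 = 512, sqrt(2) ~ 1.4142136
PP ~ 512 * 1.4142136 = 724.0773632
Rounded to 2 decimals: 724.08

724.08


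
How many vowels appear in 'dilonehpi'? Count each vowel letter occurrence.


Scanning each character of 'dilonehpi':
  Position 1: 'd' -> consonant (running count: 0)
  Position 2: 'i' -> vowel (running count: 1)
  Position 3: 'l' -> consonant (running count: 1)
  Position 4: 'o' -> vowel (running count: 2)
  Position 5: 'n' -> consonant (running count: 2)
  Position 6: 'e' -> vowel (running count: 3)
  Position 7: 'h' -> consonant (running count: 3)
  Position 8: 'p' -> consonant (running count: 3)
  Position 9: 'i' -> vowel (running count: 4)
Total vowels: 4

4


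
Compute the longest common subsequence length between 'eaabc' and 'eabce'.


DP table for LCS of 'eaabc' and 'eabce':
       e  a  b  c  e
    0  0  0  0  0  0
  e 0  1  1  1  1  1
  a 0  1  2  2  2  2
  a 0  1  2  2  2  2
  b 0  1  2  3  3  3
  c 0  1  2  3  4  4
LCS: 'eabc'
LCS length = 4

4


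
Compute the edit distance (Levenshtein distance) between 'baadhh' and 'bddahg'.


Building DP table for s1='baadhh' (len 6) and s2='bddahg' (len 6):
       b  d  d  a  h  g
    0  1  2  3  4  5  6
  b 1  0  1  2  3  4  5
  a 2  1  1  2  2  3  4
  a 3  2  2  2  2  3  4
  d 4  3  2  2  3  3  4
  h 5  4  3  3  3  3  4
  h 6  5  4  4  4  3  4
Edit distance = dp[6][6] = 4

4


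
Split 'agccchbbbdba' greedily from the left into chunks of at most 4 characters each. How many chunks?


'agccchbbbdba' has 12 characters.
Chunking with max size 4:
  Chunk 1: 'agcc' (positions 0-3)
  Chunk 2: 'chbb' (positions 4-7)
  Chunk 3: 'bdba' (positions 8-11)
Total chunks: ceil(12 / 4) = 3

3


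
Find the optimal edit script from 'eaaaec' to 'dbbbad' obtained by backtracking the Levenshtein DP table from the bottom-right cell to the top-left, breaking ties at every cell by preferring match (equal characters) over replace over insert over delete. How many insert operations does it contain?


Edit distance = 6. Backtracking from cell (6, 6) with preference match > replace > insert > delete,
then listing the resulting alignment 'eaaaec' -> 'dbbbad' left to right:
  Step 1: replace e->d
  Step 2: replace a->b
  Step 3: replace a->b
  Step 4: replace a->b
  Step 5: replace e->a
  Step 6: replace c->d
Total insertions: 0

0


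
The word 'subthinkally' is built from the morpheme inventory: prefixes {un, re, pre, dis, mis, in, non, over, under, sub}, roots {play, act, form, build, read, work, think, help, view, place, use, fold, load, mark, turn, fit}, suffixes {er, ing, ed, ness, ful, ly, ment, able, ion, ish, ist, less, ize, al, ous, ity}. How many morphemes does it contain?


Segmenting 'subthinkally' against the inventory:
  'sub' -> prefix (morpheme 1)
  'think' -> root (morpheme 2)
  'al' -> suffix (morpheme 3)
  'ly' -> suffix (morpheme 4)
Total morphemes: 4

4


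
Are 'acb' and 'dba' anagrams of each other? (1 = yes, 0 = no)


Sort characters of 'acb': 'abc'
Sort characters of 'dba': 'abd'
Sorted forms differ -> they are NOT anagrams
Result: 0

0


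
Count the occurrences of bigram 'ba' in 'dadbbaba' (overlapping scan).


Scanning 'dadbbaba' for bigram 'ba':
  Position 0: 'da' -> no
  Position 1: 'ad' -> no
  Position 2: 'db' -> no
  Position 3: 'bb' -> no
  Position 4: 'ba' -> MATCH
  Position 5: 'ab' -> no
  Position 6: 'ba' -> MATCH
Total matches: 2

2


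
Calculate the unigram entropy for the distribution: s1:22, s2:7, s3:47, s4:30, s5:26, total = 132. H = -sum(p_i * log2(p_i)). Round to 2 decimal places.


Computing entropy H = -sum(p_i * log2(p_i)):
  s1: p = 22/132 = 0.1667, -p*log2(p) = 0.4308
  s2: p = 7/132 = 0.0530, -p*log2(p) = 0.2247
  s3: p = 47/132 = 0.3561, -p*log2(p) = 0.5305
  s4: p = 30/132 = 0.2273, -p*log2(p) = 0.4858
  s5: p = 26/132 = 0.1970, -p*log2(p) = 0.4617
H = sum of terms = 2.1335
Rounded to 2 decimals: 2.13

2.13


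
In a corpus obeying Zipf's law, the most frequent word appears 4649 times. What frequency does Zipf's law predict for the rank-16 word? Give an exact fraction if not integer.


Zipf's law: freq(rank) = f1 / rank
f1 = 4649, rank = 16
freq = 4649 / 16
GCD(4649, 16) = 1
Simplified: 4649/16

4649/16


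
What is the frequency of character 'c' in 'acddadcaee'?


Scanning 'acddadcaee' for 'c':
  Position 1: 'c' -> MATCH (count: 1)
  Position 6: 'c' -> MATCH (count: 2)
Total occurrences of 'c': 2

2


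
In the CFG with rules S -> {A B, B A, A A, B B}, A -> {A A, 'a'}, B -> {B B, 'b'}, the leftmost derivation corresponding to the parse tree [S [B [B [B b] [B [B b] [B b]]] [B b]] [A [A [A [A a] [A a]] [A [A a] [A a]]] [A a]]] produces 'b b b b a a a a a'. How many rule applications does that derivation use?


Every bracketed nonterminal node [X ...] in the tree is produced by exactly one rule application.
Reading the tree off as a leftmost derivation:
  Step 1: S  =>  B A   (applied S -> B A)
  Step 2: B A  =>  B B A   (applied B -> B B)
  Step 3: B B A  =>  B B B A   (applied B -> B B)
  Step 4: B B B A  =>  b B B A   (applied B -> b)
  Step 5: b B B A  =>  b B B B A   (applied B -> B B)
  Step 6: b B B B A  =>  b b B B A   (applied B -> b)
  Step 7: b b B B A  =>  b b b B A   (applied B -> b)
  Step 8: b b b B A  =>  b b b b A   (applied B -> b)
  Step 9: b b b b A  =>  b b b b A A   (applied A -> A A)
  Step 10: b b b b A A  =>  b b b b A A A   (applied A -> A A)
  Step 11: b b b b A A A  =>  b b b b A A A A   (applied A -> A A)
  Step 12: b b b b A A A A  =>  b b b b a A A A   (applied A -> a)
  Step 13: b b b b a A A A  =>  b b b b a a A A   (applied A -> a)
  Step 14: b b b b a a A A  =>  b b b b a a A A A   (applied A -> A A)
  Step 15: b b b b a a A A A  =>  b b b b a a a A A   (applied A -> a)
  Step 16: b b b b a a a A A  =>  b b b b a a a a A   (applied A -> a)
  Step 17: b b b b a a a a A  =>  b b b b a a a a a   (applied A -> a)
Final yield: b b b b a a a a a
Total rewrite steps: 17

17
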